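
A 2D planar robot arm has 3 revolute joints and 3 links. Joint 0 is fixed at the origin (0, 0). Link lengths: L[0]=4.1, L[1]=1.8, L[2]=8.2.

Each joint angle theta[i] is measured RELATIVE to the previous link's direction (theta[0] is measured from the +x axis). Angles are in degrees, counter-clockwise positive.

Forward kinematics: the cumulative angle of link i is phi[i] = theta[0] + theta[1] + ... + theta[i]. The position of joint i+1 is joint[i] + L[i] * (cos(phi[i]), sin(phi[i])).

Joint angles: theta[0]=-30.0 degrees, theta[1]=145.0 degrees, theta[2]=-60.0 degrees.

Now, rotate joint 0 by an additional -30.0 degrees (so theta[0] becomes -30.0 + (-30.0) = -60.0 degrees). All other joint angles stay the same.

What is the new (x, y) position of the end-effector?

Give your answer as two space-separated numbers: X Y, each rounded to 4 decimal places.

Answer: 9.6386 1.7079

Derivation:
joint[0] = (0.0000, 0.0000)  (base)
link 0: phi[0] = -60 = -60 deg
  cos(-60 deg) = 0.5000, sin(-60 deg) = -0.8660
  joint[1] = (0.0000, 0.0000) + 4.1 * (0.5000, -0.8660) = (0.0000 + 2.0500, 0.0000 + -3.5507) = (2.0500, -3.5507)
link 1: phi[1] = -60 + 145 = 85 deg
  cos(85 deg) = 0.0872, sin(85 deg) = 0.9962
  joint[2] = (2.0500, -3.5507) + 1.8 * (0.0872, 0.9962) = (2.0500 + 0.1569, -3.5507 + 1.7932) = (2.2069, -1.7576)
link 2: phi[2] = -60 + 145 + -60 = 25 deg
  cos(25 deg) = 0.9063, sin(25 deg) = 0.4226
  joint[3] = (2.2069, -1.7576) + 8.2 * (0.9063, 0.4226) = (2.2069 + 7.4317, -1.7576 + 3.4655) = (9.6386, 1.7079)
End effector: (9.6386, 1.7079)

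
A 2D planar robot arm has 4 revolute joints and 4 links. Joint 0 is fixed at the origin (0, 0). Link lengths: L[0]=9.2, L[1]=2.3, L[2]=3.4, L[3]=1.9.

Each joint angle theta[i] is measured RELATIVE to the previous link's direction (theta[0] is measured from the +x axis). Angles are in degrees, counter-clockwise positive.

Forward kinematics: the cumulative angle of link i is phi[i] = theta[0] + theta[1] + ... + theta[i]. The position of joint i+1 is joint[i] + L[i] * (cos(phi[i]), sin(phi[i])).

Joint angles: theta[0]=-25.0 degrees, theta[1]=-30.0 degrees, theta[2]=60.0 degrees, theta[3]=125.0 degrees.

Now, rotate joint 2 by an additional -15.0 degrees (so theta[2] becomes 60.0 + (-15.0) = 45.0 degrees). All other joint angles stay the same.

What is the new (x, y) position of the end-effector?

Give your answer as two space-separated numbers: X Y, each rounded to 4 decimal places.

joint[0] = (0.0000, 0.0000)  (base)
link 0: phi[0] = -25 = -25 deg
  cos(-25 deg) = 0.9063, sin(-25 deg) = -0.4226
  joint[1] = (0.0000, 0.0000) + 9.2 * (0.9063, -0.4226) = (0.0000 + 8.3380, 0.0000 + -3.8881) = (8.3380, -3.8881)
link 1: phi[1] = -25 + -30 = -55 deg
  cos(-55 deg) = 0.5736, sin(-55 deg) = -0.8192
  joint[2] = (8.3380, -3.8881) + 2.3 * (0.5736, -0.8192) = (8.3380 + 1.3192, -3.8881 + -1.8840) = (9.6573, -5.7721)
link 2: phi[2] = -25 + -30 + 45 = -10 deg
  cos(-10 deg) = 0.9848, sin(-10 deg) = -0.1736
  joint[3] = (9.6573, -5.7721) + 3.4 * (0.9848, -0.1736) = (9.6573 + 3.3483, -5.7721 + -0.5904) = (13.0056, -6.3625)
link 3: phi[3] = -25 + -30 + 45 + 125 = 115 deg
  cos(115 deg) = -0.4226, sin(115 deg) = 0.9063
  joint[4] = (13.0056, -6.3625) + 1.9 * (-0.4226, 0.9063) = (13.0056 + -0.8030, -6.3625 + 1.7220) = (12.2026, -4.6406)
End effector: (12.2026, -4.6406)

Answer: 12.2026 -4.6406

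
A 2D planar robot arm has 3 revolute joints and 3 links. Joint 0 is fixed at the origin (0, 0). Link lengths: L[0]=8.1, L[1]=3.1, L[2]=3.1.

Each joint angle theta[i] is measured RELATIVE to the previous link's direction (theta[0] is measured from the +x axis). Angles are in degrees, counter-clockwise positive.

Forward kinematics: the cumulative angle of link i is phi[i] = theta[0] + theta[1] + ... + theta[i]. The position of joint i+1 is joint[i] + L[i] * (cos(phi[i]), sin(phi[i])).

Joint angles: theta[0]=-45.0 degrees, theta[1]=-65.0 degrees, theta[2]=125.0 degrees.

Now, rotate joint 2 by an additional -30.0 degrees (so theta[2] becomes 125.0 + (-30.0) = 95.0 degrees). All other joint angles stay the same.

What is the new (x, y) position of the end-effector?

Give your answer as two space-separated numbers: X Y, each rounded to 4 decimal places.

Answer: 7.6617 -9.4430

Derivation:
joint[0] = (0.0000, 0.0000)  (base)
link 0: phi[0] = -45 = -45 deg
  cos(-45 deg) = 0.7071, sin(-45 deg) = -0.7071
  joint[1] = (0.0000, 0.0000) + 8.1 * (0.7071, -0.7071) = (0.0000 + 5.7276, 0.0000 + -5.7276) = (5.7276, -5.7276)
link 1: phi[1] = -45 + -65 = -110 deg
  cos(-110 deg) = -0.3420, sin(-110 deg) = -0.9397
  joint[2] = (5.7276, -5.7276) + 3.1 * (-0.3420, -0.9397) = (5.7276 + -1.0603, -5.7276 + -2.9130) = (4.6673, -8.6406)
link 2: phi[2] = -45 + -65 + 95 = -15 deg
  cos(-15 deg) = 0.9659, sin(-15 deg) = -0.2588
  joint[3] = (4.6673, -8.6406) + 3.1 * (0.9659, -0.2588) = (4.6673 + 2.9944, -8.6406 + -0.8023) = (7.6617, -9.4430)
End effector: (7.6617, -9.4430)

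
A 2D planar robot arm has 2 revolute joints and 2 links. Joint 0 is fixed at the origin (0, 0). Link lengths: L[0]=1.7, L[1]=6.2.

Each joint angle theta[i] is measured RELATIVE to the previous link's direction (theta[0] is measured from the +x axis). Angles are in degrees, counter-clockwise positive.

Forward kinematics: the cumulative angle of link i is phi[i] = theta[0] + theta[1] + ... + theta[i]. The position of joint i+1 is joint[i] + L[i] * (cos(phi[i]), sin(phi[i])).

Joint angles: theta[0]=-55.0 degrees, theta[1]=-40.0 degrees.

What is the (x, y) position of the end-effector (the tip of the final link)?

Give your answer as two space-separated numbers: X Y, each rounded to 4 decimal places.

Answer: 0.4347 -7.5690

Derivation:
joint[0] = (0.0000, 0.0000)  (base)
link 0: phi[0] = -55 = -55 deg
  cos(-55 deg) = 0.5736, sin(-55 deg) = -0.8192
  joint[1] = (0.0000, 0.0000) + 1.7 * (0.5736, -0.8192) = (0.0000 + 0.9751, 0.0000 + -1.3926) = (0.9751, -1.3926)
link 1: phi[1] = -55 + -40 = -95 deg
  cos(-95 deg) = -0.0872, sin(-95 deg) = -0.9962
  joint[2] = (0.9751, -1.3926) + 6.2 * (-0.0872, -0.9962) = (0.9751 + -0.5404, -1.3926 + -6.1764) = (0.4347, -7.5690)
End effector: (0.4347, -7.5690)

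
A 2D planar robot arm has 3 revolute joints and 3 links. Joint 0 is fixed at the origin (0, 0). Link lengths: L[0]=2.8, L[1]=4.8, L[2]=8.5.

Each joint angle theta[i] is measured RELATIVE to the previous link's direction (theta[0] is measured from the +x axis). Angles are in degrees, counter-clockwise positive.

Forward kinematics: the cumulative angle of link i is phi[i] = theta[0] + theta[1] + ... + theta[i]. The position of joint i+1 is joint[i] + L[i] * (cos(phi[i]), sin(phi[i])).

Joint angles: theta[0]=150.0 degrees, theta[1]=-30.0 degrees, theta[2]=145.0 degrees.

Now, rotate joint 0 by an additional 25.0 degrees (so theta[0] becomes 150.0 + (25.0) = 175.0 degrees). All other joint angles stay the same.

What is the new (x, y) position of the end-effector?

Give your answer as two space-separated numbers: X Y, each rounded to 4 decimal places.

Answer: -3.8141 -4.9902

Derivation:
joint[0] = (0.0000, 0.0000)  (base)
link 0: phi[0] = 175 = 175 deg
  cos(175 deg) = -0.9962, sin(175 deg) = 0.0872
  joint[1] = (0.0000, 0.0000) + 2.8 * (-0.9962, 0.0872) = (0.0000 + -2.7893, 0.0000 + 0.2440) = (-2.7893, 0.2440)
link 1: phi[1] = 175 + -30 = 145 deg
  cos(145 deg) = -0.8192, sin(145 deg) = 0.5736
  joint[2] = (-2.7893, 0.2440) + 4.8 * (-0.8192, 0.5736) = (-2.7893 + -3.9319, 0.2440 + 2.7532) = (-6.7213, 2.9972)
link 2: phi[2] = 175 + -30 + 145 = 290 deg
  cos(290 deg) = 0.3420, sin(290 deg) = -0.9397
  joint[3] = (-6.7213, 2.9972) + 8.5 * (0.3420, -0.9397) = (-6.7213 + 2.9072, 2.9972 + -7.9874) = (-3.8141, -4.9902)
End effector: (-3.8141, -4.9902)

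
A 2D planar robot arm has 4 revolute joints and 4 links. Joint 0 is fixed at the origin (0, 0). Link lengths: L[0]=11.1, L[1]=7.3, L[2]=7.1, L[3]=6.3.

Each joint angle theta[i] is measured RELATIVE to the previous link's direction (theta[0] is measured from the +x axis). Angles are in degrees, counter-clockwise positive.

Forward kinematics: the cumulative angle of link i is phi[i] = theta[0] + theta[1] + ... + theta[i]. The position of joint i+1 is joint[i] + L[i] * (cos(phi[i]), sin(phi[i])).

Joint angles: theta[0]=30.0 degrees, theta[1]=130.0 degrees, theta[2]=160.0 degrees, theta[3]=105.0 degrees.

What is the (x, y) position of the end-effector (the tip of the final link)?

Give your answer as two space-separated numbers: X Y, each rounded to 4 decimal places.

joint[0] = (0.0000, 0.0000)  (base)
link 0: phi[0] = 30 = 30 deg
  cos(30 deg) = 0.8660, sin(30 deg) = 0.5000
  joint[1] = (0.0000, 0.0000) + 11.1 * (0.8660, 0.5000) = (0.0000 + 9.6129, 0.0000 + 5.5500) = (9.6129, 5.5500)
link 1: phi[1] = 30 + 130 = 160 deg
  cos(160 deg) = -0.9397, sin(160 deg) = 0.3420
  joint[2] = (9.6129, 5.5500) + 7.3 * (-0.9397, 0.3420) = (9.6129 + -6.8598, 5.5500 + 2.4967) = (2.7531, 8.0467)
link 2: phi[2] = 30 + 130 + 160 = 320 deg
  cos(320 deg) = 0.7660, sin(320 deg) = -0.6428
  joint[3] = (2.7531, 8.0467) + 7.1 * (0.7660, -0.6428) = (2.7531 + 5.4389, 8.0467 + -4.5638) = (8.1920, 3.4830)
link 3: phi[3] = 30 + 130 + 160 + 105 = 425 deg
  cos(425 deg) = 0.4226, sin(425 deg) = 0.9063
  joint[4] = (8.1920, 3.4830) + 6.3 * (0.4226, 0.9063) = (8.1920 + 2.6625, 3.4830 + 5.7097) = (10.8545, 9.1927)
End effector: (10.8545, 9.1927)

Answer: 10.8545 9.1927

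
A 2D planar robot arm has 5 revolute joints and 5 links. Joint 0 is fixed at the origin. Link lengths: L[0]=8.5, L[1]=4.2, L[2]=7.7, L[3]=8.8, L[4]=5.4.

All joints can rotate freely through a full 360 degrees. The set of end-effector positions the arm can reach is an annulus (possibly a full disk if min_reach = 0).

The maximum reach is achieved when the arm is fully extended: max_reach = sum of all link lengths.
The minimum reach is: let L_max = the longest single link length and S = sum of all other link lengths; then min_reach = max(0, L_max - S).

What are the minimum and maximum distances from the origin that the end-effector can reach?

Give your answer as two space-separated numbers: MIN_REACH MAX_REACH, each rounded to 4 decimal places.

Link lengths: [8.5, 4.2, 7.7, 8.8, 5.4]
max_reach = 8.5 + 4.2 + 7.7 + 8.8 + 5.4 = 34.6
L_max = max([8.5, 4.2, 7.7, 8.8, 5.4]) = 8.8
S (sum of others) = 34.6 - 8.8 = 25.8
min_reach = max(0, 8.8 - 25.8) = max(0, -17) = 0

Answer: 0.0000 34.6000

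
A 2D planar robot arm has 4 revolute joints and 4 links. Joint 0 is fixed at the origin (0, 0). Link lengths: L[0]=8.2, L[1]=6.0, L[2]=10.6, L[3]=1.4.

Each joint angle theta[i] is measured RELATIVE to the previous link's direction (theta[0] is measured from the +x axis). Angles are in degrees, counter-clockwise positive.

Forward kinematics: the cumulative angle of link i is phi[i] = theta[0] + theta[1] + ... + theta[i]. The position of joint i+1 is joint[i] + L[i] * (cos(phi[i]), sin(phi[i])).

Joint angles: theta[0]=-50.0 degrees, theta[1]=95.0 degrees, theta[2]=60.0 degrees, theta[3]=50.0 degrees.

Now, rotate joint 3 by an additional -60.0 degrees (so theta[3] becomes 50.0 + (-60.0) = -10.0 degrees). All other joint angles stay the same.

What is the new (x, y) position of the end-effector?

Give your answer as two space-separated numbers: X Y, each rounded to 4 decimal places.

Answer: 6.6480 9.5946

Derivation:
joint[0] = (0.0000, 0.0000)  (base)
link 0: phi[0] = -50 = -50 deg
  cos(-50 deg) = 0.6428, sin(-50 deg) = -0.7660
  joint[1] = (0.0000, 0.0000) + 8.2 * (0.6428, -0.7660) = (0.0000 + 5.2709, 0.0000 + -6.2816) = (5.2709, -6.2816)
link 1: phi[1] = -50 + 95 = 45 deg
  cos(45 deg) = 0.7071, sin(45 deg) = 0.7071
  joint[2] = (5.2709, -6.2816) + 6 * (0.7071, 0.7071) = (5.2709 + 4.2426, -6.2816 + 4.2426) = (9.5135, -2.0389)
link 2: phi[2] = -50 + 95 + 60 = 105 deg
  cos(105 deg) = -0.2588, sin(105 deg) = 0.9659
  joint[3] = (9.5135, -2.0389) + 10.6 * (-0.2588, 0.9659) = (9.5135 + -2.7435, -2.0389 + 10.2388) = (6.7700, 8.1999)
link 3: phi[3] = -50 + 95 + 60 + -10 = 95 deg
  cos(95 deg) = -0.0872, sin(95 deg) = 0.9962
  joint[4] = (6.7700, 8.1999) + 1.4 * (-0.0872, 0.9962) = (6.7700 + -0.1220, 8.1999 + 1.3947) = (6.6480, 9.5946)
End effector: (6.6480, 9.5946)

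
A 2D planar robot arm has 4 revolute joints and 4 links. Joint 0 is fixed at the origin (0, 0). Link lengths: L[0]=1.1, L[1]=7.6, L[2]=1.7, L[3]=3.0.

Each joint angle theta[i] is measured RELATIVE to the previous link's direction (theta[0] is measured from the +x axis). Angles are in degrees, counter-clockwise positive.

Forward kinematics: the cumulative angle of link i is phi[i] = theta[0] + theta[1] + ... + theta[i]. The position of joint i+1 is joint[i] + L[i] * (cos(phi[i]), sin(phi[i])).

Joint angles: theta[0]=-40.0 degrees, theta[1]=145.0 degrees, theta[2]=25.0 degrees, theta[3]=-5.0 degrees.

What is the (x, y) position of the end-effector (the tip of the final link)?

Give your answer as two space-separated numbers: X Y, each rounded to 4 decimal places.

joint[0] = (0.0000, 0.0000)  (base)
link 0: phi[0] = -40 = -40 deg
  cos(-40 deg) = 0.7660, sin(-40 deg) = -0.6428
  joint[1] = (0.0000, 0.0000) + 1.1 * (0.7660, -0.6428) = (0.0000 + 0.8426, 0.0000 + -0.7071) = (0.8426, -0.7071)
link 1: phi[1] = -40 + 145 = 105 deg
  cos(105 deg) = -0.2588, sin(105 deg) = 0.9659
  joint[2] = (0.8426, -0.7071) + 7.6 * (-0.2588, 0.9659) = (0.8426 + -1.9670, -0.7071 + 7.3410) = (-1.1244, 6.6340)
link 2: phi[2] = -40 + 145 + 25 = 130 deg
  cos(130 deg) = -0.6428, sin(130 deg) = 0.7660
  joint[3] = (-1.1244, 6.6340) + 1.7 * (-0.6428, 0.7660) = (-1.1244 + -1.0927, 6.6340 + 1.3023) = (-2.2171, 7.9362)
link 3: phi[3] = -40 + 145 + 25 + -5 = 125 deg
  cos(125 deg) = -0.5736, sin(125 deg) = 0.8192
  joint[4] = (-2.2171, 7.9362) + 3 * (-0.5736, 0.8192) = (-2.2171 + -1.7207, 7.9362 + 2.4575) = (-3.9378, 10.3937)
End effector: (-3.9378, 10.3937)

Answer: -3.9378 10.3937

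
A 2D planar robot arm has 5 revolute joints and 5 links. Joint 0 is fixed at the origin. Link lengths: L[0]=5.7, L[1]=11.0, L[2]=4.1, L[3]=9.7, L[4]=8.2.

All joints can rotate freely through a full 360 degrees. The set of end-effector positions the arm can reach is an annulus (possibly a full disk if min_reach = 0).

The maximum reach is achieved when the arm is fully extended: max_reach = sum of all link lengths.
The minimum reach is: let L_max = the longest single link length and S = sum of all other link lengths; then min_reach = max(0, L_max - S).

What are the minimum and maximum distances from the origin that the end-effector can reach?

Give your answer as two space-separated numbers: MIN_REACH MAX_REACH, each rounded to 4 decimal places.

Answer: 0.0000 38.7000

Derivation:
Link lengths: [5.7, 11.0, 4.1, 9.7, 8.2]
max_reach = 5.7 + 11 + 4.1 + 9.7 + 8.2 = 38.7
L_max = max([5.7, 11.0, 4.1, 9.7, 8.2]) = 11
S (sum of others) = 38.7 - 11 = 27.7
min_reach = max(0, 11 - 27.7) = max(0, -16.7) = 0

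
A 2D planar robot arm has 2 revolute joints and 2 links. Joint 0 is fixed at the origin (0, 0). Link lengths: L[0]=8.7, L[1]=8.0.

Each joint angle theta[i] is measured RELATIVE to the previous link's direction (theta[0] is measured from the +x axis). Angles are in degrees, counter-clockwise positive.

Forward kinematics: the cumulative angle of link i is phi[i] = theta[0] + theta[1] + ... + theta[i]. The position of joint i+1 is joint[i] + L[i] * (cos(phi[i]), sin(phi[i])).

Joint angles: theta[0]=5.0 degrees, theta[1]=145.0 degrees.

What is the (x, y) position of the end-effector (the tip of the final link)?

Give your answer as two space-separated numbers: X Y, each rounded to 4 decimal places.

Answer: 1.7387 4.7583

Derivation:
joint[0] = (0.0000, 0.0000)  (base)
link 0: phi[0] = 5 = 5 deg
  cos(5 deg) = 0.9962, sin(5 deg) = 0.0872
  joint[1] = (0.0000, 0.0000) + 8.7 * (0.9962, 0.0872) = (0.0000 + 8.6669, 0.0000 + 0.7583) = (8.6669, 0.7583)
link 1: phi[1] = 5 + 145 = 150 deg
  cos(150 deg) = -0.8660, sin(150 deg) = 0.5000
  joint[2] = (8.6669, 0.7583) + 8 * (-0.8660, 0.5000) = (8.6669 + -6.9282, 0.7583 + 4.0000) = (1.7387, 4.7583)
End effector: (1.7387, 4.7583)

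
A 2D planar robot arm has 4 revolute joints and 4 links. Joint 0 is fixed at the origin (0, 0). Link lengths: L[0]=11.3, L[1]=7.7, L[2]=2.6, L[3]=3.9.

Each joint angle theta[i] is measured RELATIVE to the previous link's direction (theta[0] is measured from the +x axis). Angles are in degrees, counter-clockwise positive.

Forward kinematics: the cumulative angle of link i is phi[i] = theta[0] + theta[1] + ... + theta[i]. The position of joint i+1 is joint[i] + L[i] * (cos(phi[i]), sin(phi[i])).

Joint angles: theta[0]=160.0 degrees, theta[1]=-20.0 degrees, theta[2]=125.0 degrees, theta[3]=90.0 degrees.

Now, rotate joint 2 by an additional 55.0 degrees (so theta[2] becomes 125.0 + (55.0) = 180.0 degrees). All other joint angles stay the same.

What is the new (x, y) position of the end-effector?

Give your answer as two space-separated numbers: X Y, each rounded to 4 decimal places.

joint[0] = (0.0000, 0.0000)  (base)
link 0: phi[0] = 160 = 160 deg
  cos(160 deg) = -0.9397, sin(160 deg) = 0.3420
  joint[1] = (0.0000, 0.0000) + 11.3 * (-0.9397, 0.3420) = (0.0000 + -10.6185, 0.0000 + 3.8648) = (-10.6185, 3.8648)
link 1: phi[1] = 160 + -20 = 140 deg
  cos(140 deg) = -0.7660, sin(140 deg) = 0.6428
  joint[2] = (-10.6185, 3.8648) + 7.7 * (-0.7660, 0.6428) = (-10.6185 + -5.8985, 3.8648 + 4.9495) = (-16.5171, 8.8143)
link 2: phi[2] = 160 + -20 + 180 = 320 deg
  cos(320 deg) = 0.7660, sin(320 deg) = -0.6428
  joint[3] = (-16.5171, 8.8143) + 2.6 * (0.7660, -0.6428) = (-16.5171 + 1.9917, 8.8143 + -1.6712) = (-14.5254, 7.1430)
link 3: phi[3] = 160 + -20 + 180 + 90 = 410 deg
  cos(410 deg) = 0.6428, sin(410 deg) = 0.7660
  joint[4] = (-14.5254, 7.1430) + 3.9 * (0.6428, 0.7660) = (-14.5254 + 2.5069, 7.1430 + 2.9876) = (-12.0185, 10.1306)
End effector: (-12.0185, 10.1306)

Answer: -12.0185 10.1306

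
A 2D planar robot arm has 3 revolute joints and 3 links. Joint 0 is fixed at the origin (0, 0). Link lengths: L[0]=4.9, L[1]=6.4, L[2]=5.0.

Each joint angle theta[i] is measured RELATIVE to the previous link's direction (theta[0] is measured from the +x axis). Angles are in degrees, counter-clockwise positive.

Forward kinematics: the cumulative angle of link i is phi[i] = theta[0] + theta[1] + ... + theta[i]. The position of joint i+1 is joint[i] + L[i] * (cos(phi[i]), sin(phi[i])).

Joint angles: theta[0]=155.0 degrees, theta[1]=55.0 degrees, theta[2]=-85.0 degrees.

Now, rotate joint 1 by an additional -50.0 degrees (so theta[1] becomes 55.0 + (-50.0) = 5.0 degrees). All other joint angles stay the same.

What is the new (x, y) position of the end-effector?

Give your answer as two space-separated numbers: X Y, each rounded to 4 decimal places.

Answer: -9.1608 9.0894

Derivation:
joint[0] = (0.0000, 0.0000)  (base)
link 0: phi[0] = 155 = 155 deg
  cos(155 deg) = -0.9063, sin(155 deg) = 0.4226
  joint[1] = (0.0000, 0.0000) + 4.9 * (-0.9063, 0.4226) = (0.0000 + -4.4409, 0.0000 + 2.0708) = (-4.4409, 2.0708)
link 1: phi[1] = 155 + 5 = 160 deg
  cos(160 deg) = -0.9397, sin(160 deg) = 0.3420
  joint[2] = (-4.4409, 2.0708) + 6.4 * (-0.9397, 0.3420) = (-4.4409 + -6.0140, 2.0708 + 2.1889) = (-10.4549, 4.2598)
link 2: phi[2] = 155 + 5 + -85 = 75 deg
  cos(75 deg) = 0.2588, sin(75 deg) = 0.9659
  joint[3] = (-10.4549, 4.2598) + 5 * (0.2588, 0.9659) = (-10.4549 + 1.2941, 4.2598 + 4.8296) = (-9.1608, 9.0894)
End effector: (-9.1608, 9.0894)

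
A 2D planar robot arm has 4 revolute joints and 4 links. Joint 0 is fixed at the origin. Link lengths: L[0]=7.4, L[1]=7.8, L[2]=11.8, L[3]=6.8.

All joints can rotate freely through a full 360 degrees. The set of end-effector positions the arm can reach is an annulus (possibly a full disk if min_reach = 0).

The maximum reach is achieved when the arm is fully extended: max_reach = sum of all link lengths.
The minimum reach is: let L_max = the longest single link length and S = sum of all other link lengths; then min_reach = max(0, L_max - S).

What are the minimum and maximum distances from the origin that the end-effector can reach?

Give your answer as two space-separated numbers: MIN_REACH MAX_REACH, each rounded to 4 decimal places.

Answer: 0.0000 33.8000

Derivation:
Link lengths: [7.4, 7.8, 11.8, 6.8]
max_reach = 7.4 + 7.8 + 11.8 + 6.8 = 33.8
L_max = max([7.4, 7.8, 11.8, 6.8]) = 11.8
S (sum of others) = 33.8 - 11.8 = 22
min_reach = max(0, 11.8 - 22) = max(0, -10.2) = 0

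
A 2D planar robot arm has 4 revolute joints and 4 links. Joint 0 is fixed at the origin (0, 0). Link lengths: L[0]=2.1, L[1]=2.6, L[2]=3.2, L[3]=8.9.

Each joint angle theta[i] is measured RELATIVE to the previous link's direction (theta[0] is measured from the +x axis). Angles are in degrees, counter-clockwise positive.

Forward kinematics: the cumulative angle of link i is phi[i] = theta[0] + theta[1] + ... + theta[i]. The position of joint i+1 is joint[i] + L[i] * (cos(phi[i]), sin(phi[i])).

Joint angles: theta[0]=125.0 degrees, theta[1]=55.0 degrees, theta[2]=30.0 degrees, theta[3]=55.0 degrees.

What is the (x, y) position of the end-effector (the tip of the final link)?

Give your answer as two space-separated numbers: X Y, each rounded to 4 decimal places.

joint[0] = (0.0000, 0.0000)  (base)
link 0: phi[0] = 125 = 125 deg
  cos(125 deg) = -0.5736, sin(125 deg) = 0.8192
  joint[1] = (0.0000, 0.0000) + 2.1 * (-0.5736, 0.8192) = (0.0000 + -1.2045, 0.0000 + 1.7202) = (-1.2045, 1.7202)
link 1: phi[1] = 125 + 55 = 180 deg
  cos(180 deg) = -1.0000, sin(180 deg) = 0.0000
  joint[2] = (-1.2045, 1.7202) + 2.6 * (-1.0000, 0.0000) = (-1.2045 + -2.6000, 1.7202 + 0.0000) = (-3.8045, 1.7202)
link 2: phi[2] = 125 + 55 + 30 = 210 deg
  cos(210 deg) = -0.8660, sin(210 deg) = -0.5000
  joint[3] = (-3.8045, 1.7202) + 3.2 * (-0.8660, -0.5000) = (-3.8045 + -2.7713, 1.7202 + -1.6000) = (-6.5758, 0.1202)
link 3: phi[3] = 125 + 55 + 30 + 55 = 265 deg
  cos(265 deg) = -0.0872, sin(265 deg) = -0.9962
  joint[4] = (-6.5758, 0.1202) + 8.9 * (-0.0872, -0.9962) = (-6.5758 + -0.7757, 0.1202 + -8.8661) = (-7.3515, -8.7459)
End effector: (-7.3515, -8.7459)

Answer: -7.3515 -8.7459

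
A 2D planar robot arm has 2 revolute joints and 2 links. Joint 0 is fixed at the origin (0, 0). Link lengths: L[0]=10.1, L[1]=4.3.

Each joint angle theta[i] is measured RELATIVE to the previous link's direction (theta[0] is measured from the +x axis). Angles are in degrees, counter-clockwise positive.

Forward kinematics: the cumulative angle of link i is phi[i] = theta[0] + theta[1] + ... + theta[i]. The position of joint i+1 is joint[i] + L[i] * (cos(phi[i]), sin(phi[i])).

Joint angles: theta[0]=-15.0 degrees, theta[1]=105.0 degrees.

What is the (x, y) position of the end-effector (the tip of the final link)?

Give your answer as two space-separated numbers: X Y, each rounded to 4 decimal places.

joint[0] = (0.0000, 0.0000)  (base)
link 0: phi[0] = -15 = -15 deg
  cos(-15 deg) = 0.9659, sin(-15 deg) = -0.2588
  joint[1] = (0.0000, 0.0000) + 10.1 * (0.9659, -0.2588) = (0.0000 + 9.7559, 0.0000 + -2.6141) = (9.7559, -2.6141)
link 1: phi[1] = -15 + 105 = 90 deg
  cos(90 deg) = 0.0000, sin(90 deg) = 1.0000
  joint[2] = (9.7559, -2.6141) + 4.3 * (0.0000, 1.0000) = (9.7559 + 0.0000, -2.6141 + 4.3000) = (9.7559, 1.6859)
End effector: (9.7559, 1.6859)

Answer: 9.7559 1.6859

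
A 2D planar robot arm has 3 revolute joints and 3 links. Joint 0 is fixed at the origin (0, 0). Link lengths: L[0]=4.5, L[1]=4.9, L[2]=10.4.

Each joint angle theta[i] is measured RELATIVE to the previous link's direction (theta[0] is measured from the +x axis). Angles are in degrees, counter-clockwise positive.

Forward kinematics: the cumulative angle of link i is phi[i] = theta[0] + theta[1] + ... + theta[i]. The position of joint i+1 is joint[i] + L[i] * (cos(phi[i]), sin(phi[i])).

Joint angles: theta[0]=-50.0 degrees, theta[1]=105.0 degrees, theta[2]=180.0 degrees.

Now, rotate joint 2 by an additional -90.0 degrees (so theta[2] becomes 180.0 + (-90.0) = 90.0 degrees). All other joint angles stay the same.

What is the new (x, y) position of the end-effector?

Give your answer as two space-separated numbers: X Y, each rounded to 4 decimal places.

joint[0] = (0.0000, 0.0000)  (base)
link 0: phi[0] = -50 = -50 deg
  cos(-50 deg) = 0.6428, sin(-50 deg) = -0.7660
  joint[1] = (0.0000, 0.0000) + 4.5 * (0.6428, -0.7660) = (0.0000 + 2.8925, 0.0000 + -3.4472) = (2.8925, -3.4472)
link 1: phi[1] = -50 + 105 = 55 deg
  cos(55 deg) = 0.5736, sin(55 deg) = 0.8192
  joint[2] = (2.8925, -3.4472) + 4.9 * (0.5736, 0.8192) = (2.8925 + 2.8105, -3.4472 + 4.0138) = (5.7031, 0.5666)
link 2: phi[2] = -50 + 105 + 90 = 145 deg
  cos(145 deg) = -0.8192, sin(145 deg) = 0.5736
  joint[3] = (5.7031, 0.5666) + 10.4 * (-0.8192, 0.5736) = (5.7031 + -8.5192, 0.5666 + 5.9652) = (-2.8161, 6.5318)
End effector: (-2.8161, 6.5318)

Answer: -2.8161 6.5318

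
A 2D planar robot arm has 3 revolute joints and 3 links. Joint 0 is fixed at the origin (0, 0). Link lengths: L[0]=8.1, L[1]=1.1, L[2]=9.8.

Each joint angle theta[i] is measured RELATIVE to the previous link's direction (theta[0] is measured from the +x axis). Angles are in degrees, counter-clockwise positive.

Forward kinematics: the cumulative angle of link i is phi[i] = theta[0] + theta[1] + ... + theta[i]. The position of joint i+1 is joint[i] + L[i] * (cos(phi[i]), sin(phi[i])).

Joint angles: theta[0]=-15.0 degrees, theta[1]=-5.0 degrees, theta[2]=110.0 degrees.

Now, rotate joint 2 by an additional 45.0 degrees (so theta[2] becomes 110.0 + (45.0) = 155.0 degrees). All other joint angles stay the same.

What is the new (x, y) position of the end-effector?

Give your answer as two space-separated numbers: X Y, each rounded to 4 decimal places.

Answer: 1.9280 4.4570

Derivation:
joint[0] = (0.0000, 0.0000)  (base)
link 0: phi[0] = -15 = -15 deg
  cos(-15 deg) = 0.9659, sin(-15 deg) = -0.2588
  joint[1] = (0.0000, 0.0000) + 8.1 * (0.9659, -0.2588) = (0.0000 + 7.8240, 0.0000 + -2.0964) = (7.8240, -2.0964)
link 1: phi[1] = -15 + -5 = -20 deg
  cos(-20 deg) = 0.9397, sin(-20 deg) = -0.3420
  joint[2] = (7.8240, -2.0964) + 1.1 * (0.9397, -0.3420) = (7.8240 + 1.0337, -2.0964 + -0.3762) = (8.8577, -2.4727)
link 2: phi[2] = -15 + -5 + 155 = 135 deg
  cos(135 deg) = -0.7071, sin(135 deg) = 0.7071
  joint[3] = (8.8577, -2.4727) + 9.8 * (-0.7071, 0.7071) = (8.8577 + -6.9296, -2.4727 + 6.9296) = (1.9280, 4.4570)
End effector: (1.9280, 4.4570)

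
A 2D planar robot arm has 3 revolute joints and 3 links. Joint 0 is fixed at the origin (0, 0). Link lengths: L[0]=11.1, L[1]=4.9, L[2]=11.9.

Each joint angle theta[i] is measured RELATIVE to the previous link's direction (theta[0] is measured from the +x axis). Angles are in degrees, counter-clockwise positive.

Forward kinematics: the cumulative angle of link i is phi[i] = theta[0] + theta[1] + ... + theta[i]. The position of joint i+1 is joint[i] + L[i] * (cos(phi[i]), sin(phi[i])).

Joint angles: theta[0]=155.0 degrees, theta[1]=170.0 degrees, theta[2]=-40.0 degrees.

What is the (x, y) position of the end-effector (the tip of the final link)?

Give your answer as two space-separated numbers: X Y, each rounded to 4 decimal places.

Answer: -2.9662 -9.6140

Derivation:
joint[0] = (0.0000, 0.0000)  (base)
link 0: phi[0] = 155 = 155 deg
  cos(155 deg) = -0.9063, sin(155 deg) = 0.4226
  joint[1] = (0.0000, 0.0000) + 11.1 * (-0.9063, 0.4226) = (0.0000 + -10.0600, 0.0000 + 4.6911) = (-10.0600, 4.6911)
link 1: phi[1] = 155 + 170 = 325 deg
  cos(325 deg) = 0.8192, sin(325 deg) = -0.5736
  joint[2] = (-10.0600, 4.6911) + 4.9 * (0.8192, -0.5736) = (-10.0600 + 4.0138, 4.6911 + -2.8105) = (-6.0462, 1.8805)
link 2: phi[2] = 155 + 170 + -40 = 285 deg
  cos(285 deg) = 0.2588, sin(285 deg) = -0.9659
  joint[3] = (-6.0462, 1.8805) + 11.9 * (0.2588, -0.9659) = (-6.0462 + 3.0799, 1.8805 + -11.4945) = (-2.9662, -9.6140)
End effector: (-2.9662, -9.6140)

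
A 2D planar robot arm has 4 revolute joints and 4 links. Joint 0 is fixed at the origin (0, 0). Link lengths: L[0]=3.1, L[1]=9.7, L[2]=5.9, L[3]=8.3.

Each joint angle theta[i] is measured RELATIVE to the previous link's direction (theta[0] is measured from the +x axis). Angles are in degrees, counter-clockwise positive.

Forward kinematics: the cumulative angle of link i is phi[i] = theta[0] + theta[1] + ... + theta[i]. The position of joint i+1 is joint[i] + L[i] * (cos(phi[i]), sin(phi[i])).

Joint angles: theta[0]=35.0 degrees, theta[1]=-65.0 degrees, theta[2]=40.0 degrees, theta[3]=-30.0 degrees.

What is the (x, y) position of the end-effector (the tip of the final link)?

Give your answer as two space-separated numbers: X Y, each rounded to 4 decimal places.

joint[0] = (0.0000, 0.0000)  (base)
link 0: phi[0] = 35 = 35 deg
  cos(35 deg) = 0.8192, sin(35 deg) = 0.5736
  joint[1] = (0.0000, 0.0000) + 3.1 * (0.8192, 0.5736) = (0.0000 + 2.5394, 0.0000 + 1.7781) = (2.5394, 1.7781)
link 1: phi[1] = 35 + -65 = -30 deg
  cos(-30 deg) = 0.8660, sin(-30 deg) = -0.5000
  joint[2] = (2.5394, 1.7781) + 9.7 * (0.8660, -0.5000) = (2.5394 + 8.4004, 1.7781 + -4.8500) = (10.9398, -3.0719)
link 2: phi[2] = 35 + -65 + 40 = 10 deg
  cos(10 deg) = 0.9848, sin(10 deg) = 0.1736
  joint[3] = (10.9398, -3.0719) + 5.9 * (0.9848, 0.1736) = (10.9398 + 5.8104, -3.0719 + 1.0245) = (16.7502, -2.0474)
link 3: phi[3] = 35 + -65 + 40 + -30 = -20 deg
  cos(-20 deg) = 0.9397, sin(-20 deg) = -0.3420
  joint[4] = (16.7502, -2.0474) + 8.3 * (0.9397, -0.3420) = (16.7502 + 7.7994, -2.0474 + -2.8388) = (24.5496, -4.8862)
End effector: (24.5496, -4.8862)

Answer: 24.5496 -4.8862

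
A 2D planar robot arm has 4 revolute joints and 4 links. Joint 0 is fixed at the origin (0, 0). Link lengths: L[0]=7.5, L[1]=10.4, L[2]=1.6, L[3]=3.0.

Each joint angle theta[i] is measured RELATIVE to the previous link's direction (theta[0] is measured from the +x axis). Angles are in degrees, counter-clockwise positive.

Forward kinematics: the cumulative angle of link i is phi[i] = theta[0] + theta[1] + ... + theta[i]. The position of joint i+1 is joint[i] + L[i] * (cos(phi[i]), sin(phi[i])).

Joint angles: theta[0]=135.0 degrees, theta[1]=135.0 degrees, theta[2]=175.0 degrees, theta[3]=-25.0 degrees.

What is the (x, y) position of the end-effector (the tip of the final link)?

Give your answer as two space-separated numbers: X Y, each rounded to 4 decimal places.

joint[0] = (0.0000, 0.0000)  (base)
link 0: phi[0] = 135 = 135 deg
  cos(135 deg) = -0.7071, sin(135 deg) = 0.7071
  joint[1] = (0.0000, 0.0000) + 7.5 * (-0.7071, 0.7071) = (0.0000 + -5.3033, 0.0000 + 5.3033) = (-5.3033, 5.3033)
link 1: phi[1] = 135 + 135 = 270 deg
  cos(270 deg) = -0.0000, sin(270 deg) = -1.0000
  joint[2] = (-5.3033, 5.3033) + 10.4 * (-0.0000, -1.0000) = (-5.3033 + -0.0000, 5.3033 + -10.4000) = (-5.3033, -5.0967)
link 2: phi[2] = 135 + 135 + 175 = 445 deg
  cos(445 deg) = 0.0872, sin(445 deg) = 0.9962
  joint[3] = (-5.3033, -5.0967) + 1.6 * (0.0872, 0.9962) = (-5.3033 + 0.1394, -5.0967 + 1.5939) = (-5.1639, -3.5028)
link 3: phi[3] = 135 + 135 + 175 + -25 = 420 deg
  cos(420 deg) = 0.5000, sin(420 deg) = 0.8660
  joint[4] = (-5.1639, -3.5028) + 3 * (0.5000, 0.8660) = (-5.1639 + 1.5000, -3.5028 + 2.5981) = (-3.6639, -0.9047)
End effector: (-3.6639, -0.9047)

Answer: -3.6639 -0.9047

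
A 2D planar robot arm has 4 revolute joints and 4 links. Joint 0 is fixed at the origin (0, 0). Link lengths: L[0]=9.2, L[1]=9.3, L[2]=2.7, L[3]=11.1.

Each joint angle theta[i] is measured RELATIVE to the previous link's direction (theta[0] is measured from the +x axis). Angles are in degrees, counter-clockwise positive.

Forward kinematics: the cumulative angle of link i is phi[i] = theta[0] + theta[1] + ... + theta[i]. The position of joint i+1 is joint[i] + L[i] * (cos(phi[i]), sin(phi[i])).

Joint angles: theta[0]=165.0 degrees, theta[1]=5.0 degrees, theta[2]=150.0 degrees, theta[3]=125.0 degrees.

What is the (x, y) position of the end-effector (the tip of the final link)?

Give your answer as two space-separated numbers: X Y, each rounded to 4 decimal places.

Answer: -15.0095 13.3183

Derivation:
joint[0] = (0.0000, 0.0000)  (base)
link 0: phi[0] = 165 = 165 deg
  cos(165 deg) = -0.9659, sin(165 deg) = 0.2588
  joint[1] = (0.0000, 0.0000) + 9.2 * (-0.9659, 0.2588) = (0.0000 + -8.8865, 0.0000 + 2.3811) = (-8.8865, 2.3811)
link 1: phi[1] = 165 + 5 = 170 deg
  cos(170 deg) = -0.9848, sin(170 deg) = 0.1736
  joint[2] = (-8.8865, 2.3811) + 9.3 * (-0.9848, 0.1736) = (-8.8865 + -9.1587, 2.3811 + 1.6149) = (-18.0452, 3.9961)
link 2: phi[2] = 165 + 5 + 150 = 320 deg
  cos(320 deg) = 0.7660, sin(320 deg) = -0.6428
  joint[3] = (-18.0452, 3.9961) + 2.7 * (0.7660, -0.6428) = (-18.0452 + 2.0683, 3.9961 + -1.7355) = (-15.9769, 2.2605)
link 3: phi[3] = 165 + 5 + 150 + 125 = 445 deg
  cos(445 deg) = 0.0872, sin(445 deg) = 0.9962
  joint[4] = (-15.9769, 2.2605) + 11.1 * (0.0872, 0.9962) = (-15.9769 + 0.9674, 2.2605 + 11.0578) = (-15.0095, 13.3183)
End effector: (-15.0095, 13.3183)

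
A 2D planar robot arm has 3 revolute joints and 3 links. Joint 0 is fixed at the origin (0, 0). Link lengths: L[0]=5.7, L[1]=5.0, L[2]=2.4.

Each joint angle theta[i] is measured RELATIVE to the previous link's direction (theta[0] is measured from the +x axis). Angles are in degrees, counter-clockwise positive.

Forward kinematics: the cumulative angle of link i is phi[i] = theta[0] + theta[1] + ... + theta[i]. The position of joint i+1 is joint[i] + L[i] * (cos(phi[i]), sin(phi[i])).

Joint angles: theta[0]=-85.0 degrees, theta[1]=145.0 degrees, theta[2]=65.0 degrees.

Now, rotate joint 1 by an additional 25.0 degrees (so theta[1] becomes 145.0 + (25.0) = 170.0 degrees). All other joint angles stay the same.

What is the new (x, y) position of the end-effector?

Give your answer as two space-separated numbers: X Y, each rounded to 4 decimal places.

Answer: -1.1459 0.5027

Derivation:
joint[0] = (0.0000, 0.0000)  (base)
link 0: phi[0] = -85 = -85 deg
  cos(-85 deg) = 0.0872, sin(-85 deg) = -0.9962
  joint[1] = (0.0000, 0.0000) + 5.7 * (0.0872, -0.9962) = (0.0000 + 0.4968, 0.0000 + -5.6783) = (0.4968, -5.6783)
link 1: phi[1] = -85 + 170 = 85 deg
  cos(85 deg) = 0.0872, sin(85 deg) = 0.9962
  joint[2] = (0.4968, -5.6783) + 5 * (0.0872, 0.9962) = (0.4968 + 0.4358, -5.6783 + 4.9810) = (0.9326, -0.6973)
link 2: phi[2] = -85 + 170 + 65 = 150 deg
  cos(150 deg) = -0.8660, sin(150 deg) = 0.5000
  joint[3] = (0.9326, -0.6973) + 2.4 * (-0.8660, 0.5000) = (0.9326 + -2.0785, -0.6973 + 1.2000) = (-1.1459, 0.5027)
End effector: (-1.1459, 0.5027)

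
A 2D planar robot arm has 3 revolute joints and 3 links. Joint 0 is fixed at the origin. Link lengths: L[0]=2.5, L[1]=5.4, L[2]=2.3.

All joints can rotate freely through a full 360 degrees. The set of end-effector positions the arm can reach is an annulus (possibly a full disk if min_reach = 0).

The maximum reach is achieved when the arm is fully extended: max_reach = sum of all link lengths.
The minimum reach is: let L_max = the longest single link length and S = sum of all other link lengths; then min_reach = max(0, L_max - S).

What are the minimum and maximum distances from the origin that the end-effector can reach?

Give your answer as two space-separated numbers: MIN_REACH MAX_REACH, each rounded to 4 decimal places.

Answer: 0.6000 10.2000

Derivation:
Link lengths: [2.5, 5.4, 2.3]
max_reach = 2.5 + 5.4 + 2.3 = 10.2
L_max = max([2.5, 5.4, 2.3]) = 5.4
S (sum of others) = 10.2 - 5.4 = 4.8
min_reach = max(0, 5.4 - 4.8) = max(0, 0.6) = 0.6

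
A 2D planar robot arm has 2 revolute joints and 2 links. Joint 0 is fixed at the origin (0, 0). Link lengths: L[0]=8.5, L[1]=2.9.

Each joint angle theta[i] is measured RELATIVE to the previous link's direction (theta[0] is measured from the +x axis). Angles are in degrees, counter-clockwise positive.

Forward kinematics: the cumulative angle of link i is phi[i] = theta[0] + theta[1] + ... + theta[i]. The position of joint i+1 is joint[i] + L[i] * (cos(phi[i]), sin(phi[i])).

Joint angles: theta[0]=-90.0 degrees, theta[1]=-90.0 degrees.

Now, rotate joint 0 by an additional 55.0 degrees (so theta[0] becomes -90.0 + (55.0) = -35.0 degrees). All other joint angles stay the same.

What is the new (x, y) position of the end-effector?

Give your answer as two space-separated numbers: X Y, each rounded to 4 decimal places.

Answer: 5.2994 -7.2509

Derivation:
joint[0] = (0.0000, 0.0000)  (base)
link 0: phi[0] = -35 = -35 deg
  cos(-35 deg) = 0.8192, sin(-35 deg) = -0.5736
  joint[1] = (0.0000, 0.0000) + 8.5 * (0.8192, -0.5736) = (0.0000 + 6.9628, 0.0000 + -4.8754) = (6.9628, -4.8754)
link 1: phi[1] = -35 + -90 = -125 deg
  cos(-125 deg) = -0.5736, sin(-125 deg) = -0.8192
  joint[2] = (6.9628, -4.8754) + 2.9 * (-0.5736, -0.8192) = (6.9628 + -1.6634, -4.8754 + -2.3755) = (5.2994, -7.2509)
End effector: (5.2994, -7.2509)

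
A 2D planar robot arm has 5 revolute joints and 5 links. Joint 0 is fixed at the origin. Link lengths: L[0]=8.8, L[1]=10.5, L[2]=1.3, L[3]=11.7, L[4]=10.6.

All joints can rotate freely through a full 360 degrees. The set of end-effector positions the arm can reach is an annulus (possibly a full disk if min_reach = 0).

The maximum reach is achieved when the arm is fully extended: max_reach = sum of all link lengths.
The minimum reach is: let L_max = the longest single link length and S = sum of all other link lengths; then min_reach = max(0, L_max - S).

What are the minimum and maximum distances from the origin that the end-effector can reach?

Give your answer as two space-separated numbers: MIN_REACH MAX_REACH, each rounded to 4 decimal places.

Answer: 0.0000 42.9000

Derivation:
Link lengths: [8.8, 10.5, 1.3, 11.7, 10.6]
max_reach = 8.8 + 10.5 + 1.3 + 11.7 + 10.6 = 42.9
L_max = max([8.8, 10.5, 1.3, 11.7, 10.6]) = 11.7
S (sum of others) = 42.9 - 11.7 = 31.2
min_reach = max(0, 11.7 - 31.2) = max(0, -19.5) = 0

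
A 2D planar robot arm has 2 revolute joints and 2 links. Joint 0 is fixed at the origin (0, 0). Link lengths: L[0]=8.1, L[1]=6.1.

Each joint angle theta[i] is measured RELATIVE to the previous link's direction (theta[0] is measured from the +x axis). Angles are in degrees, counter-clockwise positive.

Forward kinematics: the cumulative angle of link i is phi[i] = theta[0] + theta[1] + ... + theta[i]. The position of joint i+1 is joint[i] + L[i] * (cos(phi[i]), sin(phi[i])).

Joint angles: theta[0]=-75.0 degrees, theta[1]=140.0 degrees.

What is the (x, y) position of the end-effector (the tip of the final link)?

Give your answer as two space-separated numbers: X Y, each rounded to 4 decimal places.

Answer: 4.6744 -2.2955

Derivation:
joint[0] = (0.0000, 0.0000)  (base)
link 0: phi[0] = -75 = -75 deg
  cos(-75 deg) = 0.2588, sin(-75 deg) = -0.9659
  joint[1] = (0.0000, 0.0000) + 8.1 * (0.2588, -0.9659) = (0.0000 + 2.0964, 0.0000 + -7.8240) = (2.0964, -7.8240)
link 1: phi[1] = -75 + 140 = 65 deg
  cos(65 deg) = 0.4226, sin(65 deg) = 0.9063
  joint[2] = (2.0964, -7.8240) + 6.1 * (0.4226, 0.9063) = (2.0964 + 2.5780, -7.8240 + 5.5285) = (4.6744, -2.2955)
End effector: (4.6744, -2.2955)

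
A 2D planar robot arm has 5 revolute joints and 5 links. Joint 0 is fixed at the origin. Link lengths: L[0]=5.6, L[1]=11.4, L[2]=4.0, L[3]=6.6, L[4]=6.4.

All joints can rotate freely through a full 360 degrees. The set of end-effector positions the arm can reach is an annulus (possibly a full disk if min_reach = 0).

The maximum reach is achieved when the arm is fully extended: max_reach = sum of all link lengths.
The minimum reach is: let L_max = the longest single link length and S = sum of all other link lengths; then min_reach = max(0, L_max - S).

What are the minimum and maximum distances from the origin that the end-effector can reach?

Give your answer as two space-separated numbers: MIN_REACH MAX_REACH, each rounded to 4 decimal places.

Answer: 0.0000 34.0000

Derivation:
Link lengths: [5.6, 11.4, 4.0, 6.6, 6.4]
max_reach = 5.6 + 11.4 + 4 + 6.6 + 6.4 = 34
L_max = max([5.6, 11.4, 4.0, 6.6, 6.4]) = 11.4
S (sum of others) = 34 - 11.4 = 22.6
min_reach = max(0, 11.4 - 22.6) = max(0, -11.2) = 0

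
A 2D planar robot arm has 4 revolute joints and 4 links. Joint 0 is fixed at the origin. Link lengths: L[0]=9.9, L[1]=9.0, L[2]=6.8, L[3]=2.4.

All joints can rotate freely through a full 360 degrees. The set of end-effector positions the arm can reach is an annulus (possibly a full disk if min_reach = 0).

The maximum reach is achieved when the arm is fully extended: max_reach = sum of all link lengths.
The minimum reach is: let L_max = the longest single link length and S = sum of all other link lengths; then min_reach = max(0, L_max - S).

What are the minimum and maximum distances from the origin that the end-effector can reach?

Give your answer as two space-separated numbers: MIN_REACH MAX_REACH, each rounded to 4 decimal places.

Link lengths: [9.9, 9.0, 6.8, 2.4]
max_reach = 9.9 + 9 + 6.8 + 2.4 = 28.1
L_max = max([9.9, 9.0, 6.8, 2.4]) = 9.9
S (sum of others) = 28.1 - 9.9 = 18.2
min_reach = max(0, 9.9 - 18.2) = max(0, -8.3) = 0

Answer: 0.0000 28.1000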